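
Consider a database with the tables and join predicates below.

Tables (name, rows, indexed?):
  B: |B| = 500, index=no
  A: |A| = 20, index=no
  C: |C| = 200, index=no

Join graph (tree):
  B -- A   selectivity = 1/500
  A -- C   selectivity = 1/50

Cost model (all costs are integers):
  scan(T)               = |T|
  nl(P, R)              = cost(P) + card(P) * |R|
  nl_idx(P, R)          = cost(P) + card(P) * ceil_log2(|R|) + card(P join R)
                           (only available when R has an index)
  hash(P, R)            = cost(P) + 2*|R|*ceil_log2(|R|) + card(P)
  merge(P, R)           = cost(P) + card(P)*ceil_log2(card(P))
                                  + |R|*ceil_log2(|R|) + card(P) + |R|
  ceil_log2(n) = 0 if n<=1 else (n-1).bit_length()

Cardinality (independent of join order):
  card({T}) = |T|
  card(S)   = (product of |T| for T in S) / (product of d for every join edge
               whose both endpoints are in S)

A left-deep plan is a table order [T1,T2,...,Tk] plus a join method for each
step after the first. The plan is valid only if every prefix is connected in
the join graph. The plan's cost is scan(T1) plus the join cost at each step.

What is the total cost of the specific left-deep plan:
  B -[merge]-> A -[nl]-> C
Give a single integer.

step 1: scan B: cost=500, card=500
step 2: join A via merge
    card(P join A) = 500*20/(500) = 20
    cost = 500 + 500*9 + 20*5 + 500 + 20 = 5620
step 3: join C via nl
    card(P join C) = 20*200/(50) = 80
    cost = 5620 + 20*200 = 9620

9620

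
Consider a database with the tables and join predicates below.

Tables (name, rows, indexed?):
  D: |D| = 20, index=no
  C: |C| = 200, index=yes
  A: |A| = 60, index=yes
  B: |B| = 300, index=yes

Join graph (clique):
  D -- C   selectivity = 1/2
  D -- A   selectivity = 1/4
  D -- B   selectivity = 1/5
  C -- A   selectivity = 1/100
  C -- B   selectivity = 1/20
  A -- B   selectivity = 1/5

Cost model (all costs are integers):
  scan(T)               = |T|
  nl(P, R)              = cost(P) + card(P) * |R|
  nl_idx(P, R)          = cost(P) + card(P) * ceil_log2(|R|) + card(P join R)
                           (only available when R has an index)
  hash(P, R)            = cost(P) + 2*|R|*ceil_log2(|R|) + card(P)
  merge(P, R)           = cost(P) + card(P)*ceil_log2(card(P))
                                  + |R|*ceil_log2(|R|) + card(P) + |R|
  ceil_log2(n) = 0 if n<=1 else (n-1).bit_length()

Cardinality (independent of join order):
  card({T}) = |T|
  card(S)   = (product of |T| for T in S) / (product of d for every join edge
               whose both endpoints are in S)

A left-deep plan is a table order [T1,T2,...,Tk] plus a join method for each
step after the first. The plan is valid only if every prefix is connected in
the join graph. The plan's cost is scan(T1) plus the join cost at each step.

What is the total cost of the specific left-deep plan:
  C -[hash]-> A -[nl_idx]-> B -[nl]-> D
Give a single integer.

9760

step 1: scan C: cost=200, card=200
step 2: join A via hash
    card(P join A) = 200*60/(100) = 120
    cost = 200 + 2*60*6 + 200 = 1120
step 3: join B via nl_idx
    card(P join B) = 120*300/(20*5) = 360
    cost = 1120 + 120*9 + 360 = 2560
step 4: join D via nl
    card(P join D) = 360*20/(2*4*5) = 180
    cost = 2560 + 360*20 = 9760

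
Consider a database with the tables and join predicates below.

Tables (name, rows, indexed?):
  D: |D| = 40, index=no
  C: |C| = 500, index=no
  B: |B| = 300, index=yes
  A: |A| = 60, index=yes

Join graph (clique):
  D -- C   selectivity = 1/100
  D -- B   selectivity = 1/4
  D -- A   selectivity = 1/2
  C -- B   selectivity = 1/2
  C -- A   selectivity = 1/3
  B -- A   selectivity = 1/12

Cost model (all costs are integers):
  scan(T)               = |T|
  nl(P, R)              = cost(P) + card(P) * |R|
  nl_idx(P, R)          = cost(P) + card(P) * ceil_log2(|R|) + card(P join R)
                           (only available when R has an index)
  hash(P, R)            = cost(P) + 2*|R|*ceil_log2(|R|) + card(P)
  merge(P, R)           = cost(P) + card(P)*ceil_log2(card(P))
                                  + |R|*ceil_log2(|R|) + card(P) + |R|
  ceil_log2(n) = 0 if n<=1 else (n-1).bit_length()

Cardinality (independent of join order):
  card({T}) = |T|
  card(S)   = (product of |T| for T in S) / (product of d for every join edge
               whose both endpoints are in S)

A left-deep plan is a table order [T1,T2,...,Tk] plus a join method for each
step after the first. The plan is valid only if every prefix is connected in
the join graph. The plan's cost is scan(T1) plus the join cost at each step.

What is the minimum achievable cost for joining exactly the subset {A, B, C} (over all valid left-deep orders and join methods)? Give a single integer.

11820

Selinger DP over subsets of {A,B,C}:
  {C}: scan cost=500, card=500
  {B}: scan cost=300, card=300
  {A}: scan cost=60, card=60
  {BC}: card=75000; try (B,hash)→6400, (C,merge)→8300, (B,merge)→8500, (C,hash)→9600, (B,nl_idx)→80000, (C,nl)→150300 …(+1); best=6400 via (B,hash)
  {AC}: card=10000; try (A,hash)→1720, (C,merge)→5480, (A,merge)→5920, (C,hash)→9120, (A,nl_idx)→13500, (C,nl)→30060 …(+1); best=1720 via (A,hash)
  {AB}: card=1500; try (A,hash)→1320, (B,nl_idx)→2100, (B,merge)→3480, (A,nl_idx)→3600, (A,merge)→3720, (B,hash)→5520 …(+2); best=1320 via (A,hash)
  {ABC}: card=125000; try (C,hash)→11820, (B,hash)→17120, (C,merge)→24320, (A,hash)→82120, (B,merge)→154720, (B,nl_idx)→216720 …(+5); best=11820 via (C,hash)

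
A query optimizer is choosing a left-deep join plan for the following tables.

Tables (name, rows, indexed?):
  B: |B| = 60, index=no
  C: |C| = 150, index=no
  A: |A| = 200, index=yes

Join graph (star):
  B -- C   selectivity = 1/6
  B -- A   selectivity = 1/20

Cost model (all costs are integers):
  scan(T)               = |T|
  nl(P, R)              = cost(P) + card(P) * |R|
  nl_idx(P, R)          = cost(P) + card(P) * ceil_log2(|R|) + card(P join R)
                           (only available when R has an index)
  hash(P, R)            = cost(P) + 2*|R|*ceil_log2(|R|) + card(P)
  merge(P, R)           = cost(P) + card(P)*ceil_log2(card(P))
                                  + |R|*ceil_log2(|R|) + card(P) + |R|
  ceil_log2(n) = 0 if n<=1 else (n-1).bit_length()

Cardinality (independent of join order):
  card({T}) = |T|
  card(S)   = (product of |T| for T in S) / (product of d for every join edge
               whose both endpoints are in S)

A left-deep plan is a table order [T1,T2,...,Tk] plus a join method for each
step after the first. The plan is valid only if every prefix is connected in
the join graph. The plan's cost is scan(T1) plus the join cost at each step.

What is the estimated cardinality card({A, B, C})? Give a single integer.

Tables in S: A(200), B(60), C(150)
Edges inside S: B-C(d=6), B-A(d=20)
numerator = 200 * 60 * 150 = 1800000
denominator = 6 * 20 = 120
card(S) = 1800000 / 120 = 15000

15000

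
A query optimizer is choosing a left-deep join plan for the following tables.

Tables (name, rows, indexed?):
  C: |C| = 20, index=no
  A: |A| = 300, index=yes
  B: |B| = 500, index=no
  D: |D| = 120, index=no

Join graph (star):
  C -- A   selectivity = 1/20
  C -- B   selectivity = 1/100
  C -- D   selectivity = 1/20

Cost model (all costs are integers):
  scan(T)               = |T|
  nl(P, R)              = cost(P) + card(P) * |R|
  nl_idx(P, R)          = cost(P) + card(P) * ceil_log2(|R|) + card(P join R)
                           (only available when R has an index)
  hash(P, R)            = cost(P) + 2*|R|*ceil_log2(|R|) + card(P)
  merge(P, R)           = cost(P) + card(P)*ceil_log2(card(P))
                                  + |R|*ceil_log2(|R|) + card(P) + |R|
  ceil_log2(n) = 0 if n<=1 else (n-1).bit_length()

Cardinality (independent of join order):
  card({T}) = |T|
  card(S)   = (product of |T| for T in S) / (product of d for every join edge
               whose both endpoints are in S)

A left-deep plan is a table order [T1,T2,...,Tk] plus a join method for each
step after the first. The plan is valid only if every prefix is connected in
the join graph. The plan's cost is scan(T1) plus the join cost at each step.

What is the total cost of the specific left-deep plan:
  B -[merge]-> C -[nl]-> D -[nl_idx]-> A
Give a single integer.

32020

step 1: scan B: cost=500, card=500
step 2: join C via merge
    card(P join C) = 500*20/(100) = 100
    cost = 500 + 500*9 + 20*5 + 500 + 20 = 5620
step 3: join D via nl
    card(P join D) = 100*120/(20) = 600
    cost = 5620 + 100*120 = 17620
step 4: join A via nl_idx
    card(P join A) = 600*300/(20) = 9000
    cost = 17620 + 600*9 + 9000 = 32020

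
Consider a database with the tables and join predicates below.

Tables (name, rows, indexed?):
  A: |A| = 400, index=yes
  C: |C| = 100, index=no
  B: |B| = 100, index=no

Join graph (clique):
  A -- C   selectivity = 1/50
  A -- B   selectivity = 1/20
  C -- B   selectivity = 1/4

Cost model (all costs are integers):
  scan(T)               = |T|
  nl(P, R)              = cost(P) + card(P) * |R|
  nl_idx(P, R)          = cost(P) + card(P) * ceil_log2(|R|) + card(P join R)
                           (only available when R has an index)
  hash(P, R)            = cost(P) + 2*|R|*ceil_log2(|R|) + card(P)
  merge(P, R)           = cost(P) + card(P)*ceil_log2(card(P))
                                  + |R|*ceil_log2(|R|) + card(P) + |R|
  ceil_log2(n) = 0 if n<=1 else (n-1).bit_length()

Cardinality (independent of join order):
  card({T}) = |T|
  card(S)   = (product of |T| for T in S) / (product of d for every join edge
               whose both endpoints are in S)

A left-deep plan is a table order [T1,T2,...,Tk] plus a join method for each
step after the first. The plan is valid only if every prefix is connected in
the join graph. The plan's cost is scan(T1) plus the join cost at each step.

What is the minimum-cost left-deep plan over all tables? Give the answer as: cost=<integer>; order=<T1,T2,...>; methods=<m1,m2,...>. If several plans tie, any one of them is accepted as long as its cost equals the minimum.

Selinger DP (subsets sized 1..n):
  {A}: scan cost=400, card=400
  {C}: scan cost=100, card=100
  {B}: scan cost=100, card=100
  {AC}: card=800; try (A,nl_idx)→1800, (C,hash)→2200, (A,merge)→4900, (C,merge)→5200, (A,hash)→7400, (A,nl)→40100 …(+1); best=1800 via (A,nl_idx)
  {AB}: card=2000; try (B,hash)→2200, (A,nl_idx)→3000, (A,merge)→4900, (B,merge)→5200, (A,hash)→7400, (A,nl)→40100 …(+1); best=2200 via (B,hash)
  {BC}: card=2500; try (C,hash)→1600, (B,hash)→1600, (C,merge)→1700, (B,merge)→1700, (C,nl)→10100, (B,nl)→10100; best=1600 via (C,hash)
  {ABC}: card=1000; try (B,hash)→4000, (C,hash)→5600, (A,hash)→11300, (B,merge)→11400, (A,nl_idx)→25100, (C,merge)→27000 …(+4); best=4000 via (B,hash)

cost=4000; order=C,A,B; methods=nl_idx,hash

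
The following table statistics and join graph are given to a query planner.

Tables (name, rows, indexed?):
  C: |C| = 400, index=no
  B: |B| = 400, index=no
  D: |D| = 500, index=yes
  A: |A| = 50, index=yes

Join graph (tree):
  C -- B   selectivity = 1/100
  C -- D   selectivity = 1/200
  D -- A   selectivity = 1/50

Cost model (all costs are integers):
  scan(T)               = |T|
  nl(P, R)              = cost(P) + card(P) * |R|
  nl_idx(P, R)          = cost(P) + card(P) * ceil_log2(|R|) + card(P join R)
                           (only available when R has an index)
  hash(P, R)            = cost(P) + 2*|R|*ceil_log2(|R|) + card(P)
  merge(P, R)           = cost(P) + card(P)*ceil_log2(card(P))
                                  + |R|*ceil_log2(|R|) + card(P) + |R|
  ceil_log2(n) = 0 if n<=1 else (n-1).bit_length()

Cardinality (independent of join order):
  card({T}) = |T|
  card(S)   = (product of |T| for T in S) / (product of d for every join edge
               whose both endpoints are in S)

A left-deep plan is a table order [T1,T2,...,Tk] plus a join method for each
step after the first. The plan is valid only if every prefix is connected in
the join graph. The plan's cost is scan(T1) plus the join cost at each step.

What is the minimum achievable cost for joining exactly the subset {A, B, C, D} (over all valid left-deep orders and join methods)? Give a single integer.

14800

Selinger DP over subsets of {A,B,C,D}:
  {C}: scan cost=400, card=400
  {B}: scan cost=400, card=400
  {D}: scan cost=500, card=500
  {A}: scan cost=50, card=50
  {BC}: card=1600; try (C,hash)→8000, (B,hash)→8000, (C,merge)→8400, (B,merge)→8400, (C,nl)→160400, (B,nl)→160400; best=8000 via (C,hash)
  {CD}: card=1000; try (D,nl_idx)→5000, (C,hash)→8200, (D,merge)→9400, (C,merge)→9500, (D,hash)→9800, (D,nl)→200400 …(+1); best=5000 via (D,nl_idx)
  {AD}: card=500; try (D,nl_idx)→1000, (A,hash)→1600, (A,nl_idx)→4000, (D,merge)→5400, (A,merge)→5850, (D,hash)→9100 …(+2); best=1000 via (D,nl_idx)
  {BCD}: card=4000; try (B,hash)→13200, (D,hash)→18600, (B,merge)→20000, (D,nl_idx)→26400, (D,merge)→32200, (B,nl)→405000 …(+1); best=13200 via (B,hash)
  {ACD}: card=1000; try (A,hash)→6600, (C,hash)→8700, (C,merge)→10000, (A,nl_idx)→12000, (A,merge)→16350, (A,nl)→55000 …(+1); best=6600 via (A,hash)
  {ABCD}: card=4000; try (B,hash)→14800, (A,hash)→17800, (B,merge)→21600, (A,nl_idx)→41200, (A,merge)→65550, (A,nl)→213200 …(+1); best=14800 via (B,hash)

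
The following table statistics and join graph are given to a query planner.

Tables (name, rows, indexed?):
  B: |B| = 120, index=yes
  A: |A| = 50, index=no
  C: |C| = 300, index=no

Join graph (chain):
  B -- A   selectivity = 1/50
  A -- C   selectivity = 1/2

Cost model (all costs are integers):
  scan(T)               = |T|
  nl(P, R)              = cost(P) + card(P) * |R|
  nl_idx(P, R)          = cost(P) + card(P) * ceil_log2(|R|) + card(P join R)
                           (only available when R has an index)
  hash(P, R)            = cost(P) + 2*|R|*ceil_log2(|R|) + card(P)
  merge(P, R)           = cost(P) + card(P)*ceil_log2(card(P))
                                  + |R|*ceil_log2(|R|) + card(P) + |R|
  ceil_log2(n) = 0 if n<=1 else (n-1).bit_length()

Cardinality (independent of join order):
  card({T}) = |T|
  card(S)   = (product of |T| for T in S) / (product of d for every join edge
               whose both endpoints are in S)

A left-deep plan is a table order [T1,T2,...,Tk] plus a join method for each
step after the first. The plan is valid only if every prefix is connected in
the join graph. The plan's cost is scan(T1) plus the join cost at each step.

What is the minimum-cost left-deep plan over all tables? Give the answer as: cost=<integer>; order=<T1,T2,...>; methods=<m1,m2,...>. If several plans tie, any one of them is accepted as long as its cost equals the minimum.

Selinger DP (subsets sized 1..n):
  {B}: scan cost=120, card=120
  {A}: scan cost=50, card=50
  {C}: scan cost=300, card=300
  {AB}: card=120; try (B,nl_idx)→520, (A,hash)→840, (B,merge)→1360, (A,merge)→1430, (B,hash)→1780, (B,nl)→6050 …(+1); best=520 via (B,nl_idx)
  {AC}: card=7500; try (A,hash)→1200, (C,merge)→3400, (A,merge)→3650, (C,hash)→5500, (C,nl)→15050, (A,nl)→15300; best=1200 via (A,hash)
  {ABC}: card=18000; try (C,merge)→4480, (C,hash)→6040, (B,hash)→10380, (C,nl)→36520, (B,nl_idx)→71700, (B,merge)→107160 …(+1); best=4480 via (C,merge)

cost=4480; order=A,B,C; methods=nl_idx,merge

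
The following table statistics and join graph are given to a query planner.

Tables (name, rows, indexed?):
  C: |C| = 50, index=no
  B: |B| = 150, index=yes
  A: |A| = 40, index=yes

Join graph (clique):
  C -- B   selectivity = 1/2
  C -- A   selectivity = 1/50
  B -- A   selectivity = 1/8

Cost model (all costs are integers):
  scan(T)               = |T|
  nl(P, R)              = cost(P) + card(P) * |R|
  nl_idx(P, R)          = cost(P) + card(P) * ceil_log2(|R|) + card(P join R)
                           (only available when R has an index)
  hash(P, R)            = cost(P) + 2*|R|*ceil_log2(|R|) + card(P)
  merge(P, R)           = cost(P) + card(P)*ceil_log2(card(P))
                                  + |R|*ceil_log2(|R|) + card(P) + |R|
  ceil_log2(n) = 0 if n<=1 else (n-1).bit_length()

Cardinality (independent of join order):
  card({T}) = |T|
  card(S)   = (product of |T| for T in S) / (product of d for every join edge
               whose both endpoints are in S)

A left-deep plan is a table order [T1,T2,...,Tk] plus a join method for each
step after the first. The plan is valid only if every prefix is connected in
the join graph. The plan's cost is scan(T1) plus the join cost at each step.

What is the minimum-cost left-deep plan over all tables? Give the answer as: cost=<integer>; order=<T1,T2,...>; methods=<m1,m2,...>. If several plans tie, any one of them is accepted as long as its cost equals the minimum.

cost=1085; order=C,A,B; methods=nl_idx,nl_idx

Selinger DP (subsets sized 1..n):
  {C}: scan cost=50, card=50
  {B}: scan cost=150, card=150
  {A}: scan cost=40, card=40
  {BC}: card=3750; try (C,hash)→900, (B,merge)→1750, (C,merge)→1850, (B,hash)→2500, (B,nl_idx)→4200, (B,nl)→7550 …(+1); best=900 via (C,hash)
  {AC}: card=40; try (A,nl_idx)→390, (A,hash)→580, (C,merge)→670, (C,hash)→680, (A,merge)→680, (C,nl)→2040 …(+1); best=390 via (A,nl_idx)
  {AB}: card=750; try (A,hash)→780, (B,nl_idx)→1110, (B,merge)→1670, (A,merge)→1780, (A,nl_idx)→1800, (B,hash)→2480 …(+2); best=780 via (A,hash)
  {ABC}: card=375; try (B,nl_idx)→1085, (B,merge)→2020, (C,hash)→2130, (B,hash)→2830, (A,hash)→5130, (B,nl)→6390 …(+5); best=1085 via (B,nl_idx)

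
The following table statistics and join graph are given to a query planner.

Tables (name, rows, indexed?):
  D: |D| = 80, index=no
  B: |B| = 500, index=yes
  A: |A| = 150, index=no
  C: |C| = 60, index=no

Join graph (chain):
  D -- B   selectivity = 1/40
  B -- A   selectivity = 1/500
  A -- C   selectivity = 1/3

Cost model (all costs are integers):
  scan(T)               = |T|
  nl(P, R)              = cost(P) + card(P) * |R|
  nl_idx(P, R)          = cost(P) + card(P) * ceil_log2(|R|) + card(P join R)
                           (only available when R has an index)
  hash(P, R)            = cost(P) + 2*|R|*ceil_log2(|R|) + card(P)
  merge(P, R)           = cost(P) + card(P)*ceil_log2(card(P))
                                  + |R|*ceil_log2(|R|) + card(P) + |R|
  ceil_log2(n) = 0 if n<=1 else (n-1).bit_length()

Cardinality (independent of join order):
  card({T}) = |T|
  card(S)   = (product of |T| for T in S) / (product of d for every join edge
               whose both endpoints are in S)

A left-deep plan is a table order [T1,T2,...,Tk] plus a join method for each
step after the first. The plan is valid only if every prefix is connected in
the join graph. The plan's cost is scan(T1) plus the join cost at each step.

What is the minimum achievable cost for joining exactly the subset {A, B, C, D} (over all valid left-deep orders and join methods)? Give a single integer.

Selinger DP over subsets of {A,B,C,D}:
  {D}: scan cost=80, card=80
  {B}: scan cost=500, card=500
  {A}: scan cost=150, card=150
  {C}: scan cost=60, card=60
  {BD}: card=1000; try (B,nl_idx)→1800, (D,hash)→2120, (B,merge)→5720, (D,merge)→6140, (B,hash)→9160, (B,nl)→40080 …(+1); best=1800 via (B,nl_idx)
  {AB}: card=150; try (B,nl_idx)→1650, (A,hash)→3400, (B,merge)→6500, (A,merge)→6850, (B,hash)→9300, (B,nl)→75150 …(+1); best=1650 via (B,nl_idx)
  {AC}: card=3000; try (C,hash)→1020, (A,merge)→1830, (C,merge)→1920, (A,hash)→2520, (A,nl)→9060, (C,nl)→9150; best=1020 via (C,hash)
  {ABD}: card=300; try (D,hash)→2920, (D,merge)→3640, (A,hash)→5200, (D,nl)→13650, (A,merge)→14150, (A,nl)→151800; best=2920 via (D,hash)
  {ABC}: card=3000; try (C,hash)→2520, (C,merge)→3420, (C,nl)→10650, (B,hash)→13020, (B,nl_idx)→31020, (B,merge)→45020 …(+1); best=2520 via (C,hash)
  {ABCD}: card=6000; try (C,hash)→3940, (C,merge)→6340, (D,hash)→6640, (C,nl)→20920, (D,merge)→42160, (D,nl)→242520; best=3940 via (C,hash)

3940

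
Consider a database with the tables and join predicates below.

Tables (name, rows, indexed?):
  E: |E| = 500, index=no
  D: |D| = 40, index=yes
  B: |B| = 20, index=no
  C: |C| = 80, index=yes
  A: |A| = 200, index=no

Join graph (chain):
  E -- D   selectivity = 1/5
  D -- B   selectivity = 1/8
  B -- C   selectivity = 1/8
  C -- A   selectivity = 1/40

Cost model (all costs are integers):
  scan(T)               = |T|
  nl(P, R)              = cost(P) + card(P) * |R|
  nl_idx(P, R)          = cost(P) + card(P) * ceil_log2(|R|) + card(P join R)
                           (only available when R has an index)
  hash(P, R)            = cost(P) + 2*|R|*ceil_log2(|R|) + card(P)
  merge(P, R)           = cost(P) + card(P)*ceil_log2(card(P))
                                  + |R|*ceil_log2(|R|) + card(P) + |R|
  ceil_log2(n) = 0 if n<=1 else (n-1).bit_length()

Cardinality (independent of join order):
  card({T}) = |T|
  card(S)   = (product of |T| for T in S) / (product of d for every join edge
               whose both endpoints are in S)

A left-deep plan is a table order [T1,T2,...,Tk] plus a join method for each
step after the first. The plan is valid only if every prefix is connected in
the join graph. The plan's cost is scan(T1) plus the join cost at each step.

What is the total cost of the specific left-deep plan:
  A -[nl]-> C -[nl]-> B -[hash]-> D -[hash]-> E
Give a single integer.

step 1: scan A: cost=200, card=200
step 2: join C via nl
    card(P join C) = 200*80/(40) = 400
    cost = 200 + 200*80 = 16200
step 3: join B via nl
    card(P join B) = 400*20/(8) = 1000
    cost = 16200 + 400*20 = 24200
step 4: join D via hash
    card(P join D) = 1000*40/(8) = 5000
    cost = 24200 + 2*40*6 + 1000 = 25680
step 5: join E via hash
    card(P join E) = 5000*500/(5) = 500000
    cost = 25680 + 2*500*9 + 5000 = 39680

39680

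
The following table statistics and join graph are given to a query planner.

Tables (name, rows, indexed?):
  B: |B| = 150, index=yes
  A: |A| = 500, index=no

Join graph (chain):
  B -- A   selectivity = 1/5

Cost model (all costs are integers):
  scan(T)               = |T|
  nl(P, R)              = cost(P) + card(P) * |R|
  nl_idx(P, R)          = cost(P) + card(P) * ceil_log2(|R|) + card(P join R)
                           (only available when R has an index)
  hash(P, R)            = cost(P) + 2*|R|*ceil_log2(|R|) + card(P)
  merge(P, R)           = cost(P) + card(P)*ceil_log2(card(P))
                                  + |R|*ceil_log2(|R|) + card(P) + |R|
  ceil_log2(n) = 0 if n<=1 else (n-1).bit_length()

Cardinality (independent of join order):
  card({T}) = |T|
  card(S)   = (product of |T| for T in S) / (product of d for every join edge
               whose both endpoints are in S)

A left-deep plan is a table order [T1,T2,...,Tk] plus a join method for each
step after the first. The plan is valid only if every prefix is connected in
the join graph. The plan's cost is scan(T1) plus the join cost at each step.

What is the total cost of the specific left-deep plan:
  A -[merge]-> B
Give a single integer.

step 1: scan A: cost=500, card=500
step 2: join B via merge
    card(P join B) = 500*150/(5) = 15000
    cost = 500 + 500*9 + 150*8 + 500 + 150 = 6850

6850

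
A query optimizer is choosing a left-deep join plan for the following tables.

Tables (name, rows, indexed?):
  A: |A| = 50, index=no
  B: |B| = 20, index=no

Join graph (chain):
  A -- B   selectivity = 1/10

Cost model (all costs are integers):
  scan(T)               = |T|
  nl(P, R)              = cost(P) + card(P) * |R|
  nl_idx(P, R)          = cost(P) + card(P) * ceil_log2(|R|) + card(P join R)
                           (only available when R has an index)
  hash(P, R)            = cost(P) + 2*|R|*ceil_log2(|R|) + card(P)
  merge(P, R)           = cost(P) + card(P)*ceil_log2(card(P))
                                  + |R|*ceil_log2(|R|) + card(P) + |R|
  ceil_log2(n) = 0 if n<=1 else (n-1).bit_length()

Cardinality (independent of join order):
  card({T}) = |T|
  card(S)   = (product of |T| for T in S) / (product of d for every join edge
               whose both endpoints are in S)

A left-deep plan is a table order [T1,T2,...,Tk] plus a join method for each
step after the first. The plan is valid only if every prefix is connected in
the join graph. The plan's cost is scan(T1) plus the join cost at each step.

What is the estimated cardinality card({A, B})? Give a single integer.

100

Tables in S: A(50), B(20)
Edges inside S: A-B(d=10)
numerator = 50 * 20 = 1000
denominator = 10 = 10
card(S) = 1000 / 10 = 100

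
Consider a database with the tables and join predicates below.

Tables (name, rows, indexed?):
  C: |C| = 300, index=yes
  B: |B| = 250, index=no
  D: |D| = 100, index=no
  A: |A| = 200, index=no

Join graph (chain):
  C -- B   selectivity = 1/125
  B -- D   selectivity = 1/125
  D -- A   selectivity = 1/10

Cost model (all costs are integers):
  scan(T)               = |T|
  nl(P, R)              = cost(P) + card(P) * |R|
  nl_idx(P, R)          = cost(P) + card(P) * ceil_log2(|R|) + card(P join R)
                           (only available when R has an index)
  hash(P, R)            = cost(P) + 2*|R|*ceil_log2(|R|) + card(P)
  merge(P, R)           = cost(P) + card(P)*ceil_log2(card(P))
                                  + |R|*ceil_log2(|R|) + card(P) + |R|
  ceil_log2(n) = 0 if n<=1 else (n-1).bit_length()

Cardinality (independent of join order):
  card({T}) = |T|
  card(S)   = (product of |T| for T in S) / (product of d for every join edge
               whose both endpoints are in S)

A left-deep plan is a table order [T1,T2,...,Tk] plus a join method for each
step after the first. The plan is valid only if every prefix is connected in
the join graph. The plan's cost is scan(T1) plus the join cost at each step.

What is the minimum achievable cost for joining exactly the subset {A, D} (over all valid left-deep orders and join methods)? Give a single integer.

1800

Selinger DP over subsets of {A,D}:
  {D}: scan cost=100, card=100
  {A}: scan cost=200, card=200
  {AD}: card=2000; try (D,hash)→1800, (A,merge)→2700, (D,merge)→2800, (A,hash)→3400, (A,nl)→20100, (D,nl)→20200; best=1800 via (D,hash)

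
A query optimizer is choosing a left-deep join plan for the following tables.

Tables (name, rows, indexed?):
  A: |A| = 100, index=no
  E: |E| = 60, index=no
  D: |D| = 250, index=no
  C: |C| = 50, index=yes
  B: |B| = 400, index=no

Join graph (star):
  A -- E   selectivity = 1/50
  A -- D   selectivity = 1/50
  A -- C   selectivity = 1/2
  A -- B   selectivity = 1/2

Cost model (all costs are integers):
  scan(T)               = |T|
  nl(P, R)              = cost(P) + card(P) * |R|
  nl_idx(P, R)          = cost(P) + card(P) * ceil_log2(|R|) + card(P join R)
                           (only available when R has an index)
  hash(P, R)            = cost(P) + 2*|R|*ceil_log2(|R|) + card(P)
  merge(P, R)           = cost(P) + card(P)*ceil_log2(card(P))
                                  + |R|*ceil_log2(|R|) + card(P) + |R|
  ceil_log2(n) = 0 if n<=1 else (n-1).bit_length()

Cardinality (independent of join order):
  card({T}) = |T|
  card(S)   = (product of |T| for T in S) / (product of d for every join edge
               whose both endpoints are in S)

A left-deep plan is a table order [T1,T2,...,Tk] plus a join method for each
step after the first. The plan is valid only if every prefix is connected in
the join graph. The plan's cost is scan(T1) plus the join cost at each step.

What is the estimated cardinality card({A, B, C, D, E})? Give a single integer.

Tables in S: A(100), B(400), C(50), D(250), E(60)
Edges inside S: A-E(d=50), A-D(d=50), A-C(d=2), A-B(d=2)
numerator = 100 * 400 * 50 * 250 * 60 = 30000000000
denominator = 50 * 50 * 2 * 2 = 10000
card(S) = 30000000000 / 10000 = 3000000

3000000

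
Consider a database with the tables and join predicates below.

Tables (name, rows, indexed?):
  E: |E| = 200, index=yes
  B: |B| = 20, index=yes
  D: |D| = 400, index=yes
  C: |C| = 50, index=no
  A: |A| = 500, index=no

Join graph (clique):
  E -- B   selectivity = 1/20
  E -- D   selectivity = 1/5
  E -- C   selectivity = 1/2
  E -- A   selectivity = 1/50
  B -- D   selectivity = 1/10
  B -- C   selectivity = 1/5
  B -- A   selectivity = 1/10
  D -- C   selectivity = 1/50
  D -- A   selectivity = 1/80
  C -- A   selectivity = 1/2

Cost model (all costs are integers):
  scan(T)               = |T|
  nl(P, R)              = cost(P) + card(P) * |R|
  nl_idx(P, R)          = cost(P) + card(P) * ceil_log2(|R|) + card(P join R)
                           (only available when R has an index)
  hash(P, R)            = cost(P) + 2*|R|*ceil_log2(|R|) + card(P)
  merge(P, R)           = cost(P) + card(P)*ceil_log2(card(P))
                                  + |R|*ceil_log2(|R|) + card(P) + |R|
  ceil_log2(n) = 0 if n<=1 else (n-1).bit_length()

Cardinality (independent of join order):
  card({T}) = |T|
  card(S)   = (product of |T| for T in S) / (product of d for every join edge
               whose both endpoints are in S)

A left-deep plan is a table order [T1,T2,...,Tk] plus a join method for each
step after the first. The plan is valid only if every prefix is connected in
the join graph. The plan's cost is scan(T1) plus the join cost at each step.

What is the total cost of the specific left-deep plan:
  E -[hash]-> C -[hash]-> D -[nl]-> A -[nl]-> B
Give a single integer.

step 1: scan E: cost=200, card=200
step 2: join C via hash
    card(P join C) = 200*50/(2) = 5000
    cost = 200 + 2*50*6 + 200 = 1000
step 3: join D via hash
    card(P join D) = 5000*400/(5*50) = 8000
    cost = 1000 + 2*400*9 + 5000 = 13200
step 4: join A via nl
    card(P join A) = 8000*500/(50*80*2) = 500
    cost = 13200 + 8000*500 = 4013200
step 5: join B via nl
    card(P join B) = 500*20/(20*10*5*10) = 1
    cost = 4013200 + 500*20 = 4023200

4023200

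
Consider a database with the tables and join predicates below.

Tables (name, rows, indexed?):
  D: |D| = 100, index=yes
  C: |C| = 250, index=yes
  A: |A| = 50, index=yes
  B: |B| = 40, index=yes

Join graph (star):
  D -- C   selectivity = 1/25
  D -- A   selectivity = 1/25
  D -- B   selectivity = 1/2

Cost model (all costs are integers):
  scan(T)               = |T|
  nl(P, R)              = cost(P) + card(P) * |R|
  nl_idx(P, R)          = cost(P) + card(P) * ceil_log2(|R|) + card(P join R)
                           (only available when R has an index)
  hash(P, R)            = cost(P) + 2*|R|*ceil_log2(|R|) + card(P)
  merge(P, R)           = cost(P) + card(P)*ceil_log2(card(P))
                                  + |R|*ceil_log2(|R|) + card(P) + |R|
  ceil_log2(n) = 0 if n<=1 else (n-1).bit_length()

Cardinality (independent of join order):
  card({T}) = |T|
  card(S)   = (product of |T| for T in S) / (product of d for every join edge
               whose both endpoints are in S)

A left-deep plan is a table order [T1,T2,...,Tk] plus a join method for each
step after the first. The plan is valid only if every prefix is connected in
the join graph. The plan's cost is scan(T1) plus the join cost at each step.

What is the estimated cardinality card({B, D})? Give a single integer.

Tables in S: B(40), D(100)
Edges inside S: D-B(d=2)
numerator = 40 * 100 = 4000
denominator = 2 = 2
card(S) = 4000 / 2 = 2000

2000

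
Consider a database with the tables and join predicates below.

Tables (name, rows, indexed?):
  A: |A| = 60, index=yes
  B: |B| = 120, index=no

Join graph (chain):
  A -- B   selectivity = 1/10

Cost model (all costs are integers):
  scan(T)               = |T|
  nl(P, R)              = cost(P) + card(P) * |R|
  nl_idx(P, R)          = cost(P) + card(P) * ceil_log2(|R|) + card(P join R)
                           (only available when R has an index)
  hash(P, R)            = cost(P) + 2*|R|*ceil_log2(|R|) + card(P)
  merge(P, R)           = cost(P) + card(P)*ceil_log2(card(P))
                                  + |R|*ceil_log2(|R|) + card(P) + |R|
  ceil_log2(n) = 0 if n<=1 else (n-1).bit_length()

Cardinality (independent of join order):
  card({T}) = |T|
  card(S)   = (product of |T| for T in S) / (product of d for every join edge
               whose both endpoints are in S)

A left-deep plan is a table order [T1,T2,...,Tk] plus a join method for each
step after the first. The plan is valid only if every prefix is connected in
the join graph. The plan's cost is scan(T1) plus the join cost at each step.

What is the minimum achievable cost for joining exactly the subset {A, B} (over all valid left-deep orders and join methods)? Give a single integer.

960

Selinger DP over subsets of {A,B}:
  {A}: scan cost=60, card=60
  {B}: scan cost=120, card=120
  {AB}: card=720; try (A,hash)→960, (B,merge)→1440, (A,merge)→1500, (A,nl_idx)→1560, (B,hash)→1800, (B,nl)→7260 …(+1); best=960 via (A,hash)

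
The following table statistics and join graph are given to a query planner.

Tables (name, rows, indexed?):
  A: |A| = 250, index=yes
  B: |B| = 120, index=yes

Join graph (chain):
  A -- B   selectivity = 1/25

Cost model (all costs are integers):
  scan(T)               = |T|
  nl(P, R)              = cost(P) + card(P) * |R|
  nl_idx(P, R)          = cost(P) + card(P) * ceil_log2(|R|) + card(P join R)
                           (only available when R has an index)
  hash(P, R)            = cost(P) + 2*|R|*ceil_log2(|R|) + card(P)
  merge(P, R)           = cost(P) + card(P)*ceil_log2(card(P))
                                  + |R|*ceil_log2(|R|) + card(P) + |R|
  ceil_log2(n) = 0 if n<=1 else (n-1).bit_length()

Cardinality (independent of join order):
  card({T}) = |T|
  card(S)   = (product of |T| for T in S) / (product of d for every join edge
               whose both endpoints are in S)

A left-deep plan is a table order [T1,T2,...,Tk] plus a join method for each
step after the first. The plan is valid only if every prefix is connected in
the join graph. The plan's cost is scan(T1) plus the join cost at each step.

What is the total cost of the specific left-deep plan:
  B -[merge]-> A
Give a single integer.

step 1: scan B: cost=120, card=120
step 2: join A via merge
    card(P join A) = 120*250/(25) = 1200
    cost = 120 + 120*7 + 250*8 + 120 + 250 = 3330

3330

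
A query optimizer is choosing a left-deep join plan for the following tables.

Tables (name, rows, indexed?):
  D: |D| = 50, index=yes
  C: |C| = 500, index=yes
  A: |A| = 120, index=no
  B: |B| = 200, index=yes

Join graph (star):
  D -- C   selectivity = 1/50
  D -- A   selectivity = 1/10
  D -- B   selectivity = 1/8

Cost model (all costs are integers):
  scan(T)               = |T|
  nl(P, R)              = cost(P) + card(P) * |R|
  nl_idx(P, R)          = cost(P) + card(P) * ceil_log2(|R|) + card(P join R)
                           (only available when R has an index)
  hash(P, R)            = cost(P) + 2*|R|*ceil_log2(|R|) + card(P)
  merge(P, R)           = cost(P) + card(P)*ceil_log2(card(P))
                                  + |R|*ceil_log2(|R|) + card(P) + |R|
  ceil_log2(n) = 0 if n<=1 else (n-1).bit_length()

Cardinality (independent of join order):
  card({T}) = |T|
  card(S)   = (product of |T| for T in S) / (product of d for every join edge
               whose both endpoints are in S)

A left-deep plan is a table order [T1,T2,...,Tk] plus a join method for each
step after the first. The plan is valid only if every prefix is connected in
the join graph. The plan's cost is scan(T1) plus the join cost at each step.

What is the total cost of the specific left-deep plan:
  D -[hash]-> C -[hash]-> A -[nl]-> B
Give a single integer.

1211280

step 1: scan D: cost=50, card=50
step 2: join C via hash
    card(P join C) = 50*500/(50) = 500
    cost = 50 + 2*500*9 + 50 = 9100
step 3: join A via hash
    card(P join A) = 500*120/(10) = 6000
    cost = 9100 + 2*120*7 + 500 = 11280
step 4: join B via nl
    card(P join B) = 6000*200/(8) = 150000
    cost = 11280 + 6000*200 = 1211280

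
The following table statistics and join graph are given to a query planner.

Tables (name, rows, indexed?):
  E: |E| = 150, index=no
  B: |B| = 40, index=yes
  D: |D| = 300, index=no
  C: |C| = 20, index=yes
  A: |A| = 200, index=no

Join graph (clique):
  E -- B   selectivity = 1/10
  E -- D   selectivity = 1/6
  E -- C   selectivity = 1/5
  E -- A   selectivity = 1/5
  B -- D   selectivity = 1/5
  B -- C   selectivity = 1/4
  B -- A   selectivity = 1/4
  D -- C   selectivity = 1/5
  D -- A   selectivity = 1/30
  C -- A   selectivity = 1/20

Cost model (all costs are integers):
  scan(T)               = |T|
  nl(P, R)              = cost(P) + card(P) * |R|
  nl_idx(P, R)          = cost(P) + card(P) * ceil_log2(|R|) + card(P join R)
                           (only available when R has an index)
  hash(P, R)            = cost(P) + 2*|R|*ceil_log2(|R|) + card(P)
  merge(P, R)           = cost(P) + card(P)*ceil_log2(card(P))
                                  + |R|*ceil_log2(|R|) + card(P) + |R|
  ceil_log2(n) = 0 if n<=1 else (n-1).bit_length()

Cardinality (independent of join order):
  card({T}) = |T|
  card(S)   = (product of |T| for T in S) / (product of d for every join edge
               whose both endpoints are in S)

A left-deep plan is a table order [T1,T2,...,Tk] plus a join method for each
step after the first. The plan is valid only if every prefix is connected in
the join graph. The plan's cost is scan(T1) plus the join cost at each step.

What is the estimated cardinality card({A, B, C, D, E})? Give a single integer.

Tables in S: A(200), B(40), C(20), D(300), E(150)
Edges inside S: E-B(d=10), E-D(d=6), E-C(d=5), E-A(d=5), B-D(d=5), B-C(d=4), B-A(d=4), D-C(d=5), D-A(d=30), C-A(d=20)
numerator = 200 * 40 * 20 * 300 * 150 = 7200000000
denominator = 10 * 6 * 5 * 5 * 5 * 4 * 4 * 5 * 30 * 20 = 360000000
card(S) = 7200000000 / 360000000 = 20

20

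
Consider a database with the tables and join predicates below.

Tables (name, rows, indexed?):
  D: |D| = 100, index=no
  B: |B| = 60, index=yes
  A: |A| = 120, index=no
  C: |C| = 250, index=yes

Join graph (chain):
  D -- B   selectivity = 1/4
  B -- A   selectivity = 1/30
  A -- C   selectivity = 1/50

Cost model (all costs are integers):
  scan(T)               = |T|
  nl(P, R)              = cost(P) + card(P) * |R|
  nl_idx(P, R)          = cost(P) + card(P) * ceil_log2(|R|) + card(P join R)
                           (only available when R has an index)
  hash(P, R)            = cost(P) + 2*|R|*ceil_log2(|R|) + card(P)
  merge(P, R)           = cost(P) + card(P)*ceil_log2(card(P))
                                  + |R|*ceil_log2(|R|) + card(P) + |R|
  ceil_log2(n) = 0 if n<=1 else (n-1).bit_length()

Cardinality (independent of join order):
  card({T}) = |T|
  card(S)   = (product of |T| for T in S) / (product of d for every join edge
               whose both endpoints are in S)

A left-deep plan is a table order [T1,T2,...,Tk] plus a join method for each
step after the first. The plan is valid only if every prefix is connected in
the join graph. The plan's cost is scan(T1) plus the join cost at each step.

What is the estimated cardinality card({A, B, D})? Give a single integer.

6000

Tables in S: A(120), B(60), D(100)
Edges inside S: D-B(d=4), B-A(d=30)
numerator = 120 * 60 * 100 = 720000
denominator = 4 * 30 = 120
card(S) = 720000 / 120 = 6000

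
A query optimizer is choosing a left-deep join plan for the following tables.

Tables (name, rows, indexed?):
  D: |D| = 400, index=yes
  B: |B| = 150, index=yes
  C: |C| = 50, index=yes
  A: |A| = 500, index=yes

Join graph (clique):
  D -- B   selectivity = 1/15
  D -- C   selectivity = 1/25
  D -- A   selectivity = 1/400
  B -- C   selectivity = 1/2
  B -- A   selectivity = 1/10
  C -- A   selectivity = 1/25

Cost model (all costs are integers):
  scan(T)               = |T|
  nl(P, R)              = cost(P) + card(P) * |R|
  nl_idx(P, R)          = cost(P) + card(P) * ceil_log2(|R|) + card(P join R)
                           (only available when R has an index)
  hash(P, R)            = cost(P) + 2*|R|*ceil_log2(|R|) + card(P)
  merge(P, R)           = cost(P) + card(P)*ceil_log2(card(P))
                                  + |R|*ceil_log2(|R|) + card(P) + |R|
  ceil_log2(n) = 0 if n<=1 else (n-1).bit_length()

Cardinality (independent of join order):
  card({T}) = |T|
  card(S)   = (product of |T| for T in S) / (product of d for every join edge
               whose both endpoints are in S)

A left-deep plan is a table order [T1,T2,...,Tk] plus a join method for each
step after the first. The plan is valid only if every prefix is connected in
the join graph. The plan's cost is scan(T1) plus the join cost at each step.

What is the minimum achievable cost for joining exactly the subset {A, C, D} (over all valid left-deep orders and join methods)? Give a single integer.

Selinger DP over subsets of {A,C,D}:
  {D}: scan cost=400, card=400
  {C}: scan cost=50, card=50
  {A}: scan cost=500, card=500
  {CD}: card=800; try (D,nl_idx)→1300, (C,hash)→1400, (C,nl_idx)→3600, (D,merge)→4400, (C,merge)→4750, (D,hash)→7300 …(+2); best=1300 via (D,nl_idx)
  {AD}: card=500; try (A,nl_idx)→4500, (D,nl_idx)→5500, (D,hash)→8200, (A,merge)→9400, (D,merge)→9500, (A,hash)→9800 …(+2); best=4500 via (A,nl_idx)
  {AC}: card=1000; try (A,nl_idx)→1500, (C,hash)→1600, (C,nl_idx)→4500, (A,merge)→5400, (C,merge)→5850, (A,hash)→9100 …(+2); best=1500 via (A,nl_idx)
  {ACD}: card=40; try (C,hash)→5600, (C,nl_idx)→7540, (A,nl_idx)→8540, (D,hash)→9700, (C,merge)→9850, (D,nl_idx)→10540 …(+6); best=5600 via (C,hash)

5600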